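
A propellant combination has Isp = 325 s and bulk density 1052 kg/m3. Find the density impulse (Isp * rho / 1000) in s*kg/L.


rho*Isp = 325 * 1052 / 1000 = 342 s*kg/L

342 s*kg/L


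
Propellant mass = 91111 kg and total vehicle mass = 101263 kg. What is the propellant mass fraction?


PMF = 91111 / 101263 = 0.9

0.9


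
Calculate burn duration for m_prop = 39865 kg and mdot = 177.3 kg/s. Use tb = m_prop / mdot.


tb = 39865 / 177.3 = 224.8 s

224.8 s


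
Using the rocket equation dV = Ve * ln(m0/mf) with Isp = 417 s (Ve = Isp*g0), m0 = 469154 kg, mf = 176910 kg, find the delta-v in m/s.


Ve = 417 * 9.81 = 4090.77 m/s
dV = 4090.77 * ln(469154/176910) = 3990 m/s

3990 m/s


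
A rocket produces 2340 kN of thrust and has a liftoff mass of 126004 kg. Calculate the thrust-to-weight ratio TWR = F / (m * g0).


TWR = 2340000 / (126004 * 9.81) = 1.89

1.89


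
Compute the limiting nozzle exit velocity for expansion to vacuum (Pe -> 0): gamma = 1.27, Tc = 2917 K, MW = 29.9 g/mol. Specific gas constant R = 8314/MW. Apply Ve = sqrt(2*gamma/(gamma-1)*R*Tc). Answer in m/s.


R = 8314 / 29.9 = 278.06 J/(kg.K)
Ve = sqrt(2 * 1.27 / (1.27 - 1) * 278.06 * 2917) = 2762 m/s

2762 m/s


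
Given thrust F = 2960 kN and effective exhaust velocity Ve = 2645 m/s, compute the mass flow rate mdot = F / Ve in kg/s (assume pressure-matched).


mdot = F / Ve = 2960000 / 2645 = 1119.1 kg/s

1119.1 kg/s


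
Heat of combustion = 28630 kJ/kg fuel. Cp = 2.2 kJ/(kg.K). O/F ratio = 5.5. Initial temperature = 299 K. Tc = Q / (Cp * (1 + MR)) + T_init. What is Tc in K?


Tc = 28630 / (2.2 * (1 + 5.5)) + 299 = 2301 K

2301 K


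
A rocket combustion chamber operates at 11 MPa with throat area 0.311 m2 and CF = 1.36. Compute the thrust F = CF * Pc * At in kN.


F = 1.36 * 11e6 * 0.311 = 4.6526e+06 N = 4652.6 kN

4652.6 kN


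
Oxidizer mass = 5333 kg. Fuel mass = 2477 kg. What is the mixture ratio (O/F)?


MR = 5333 / 2477 = 2.15

2.15


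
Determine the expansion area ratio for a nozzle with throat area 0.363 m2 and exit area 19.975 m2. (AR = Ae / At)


AR = 19.975 / 0.363 = 55.0

55.0


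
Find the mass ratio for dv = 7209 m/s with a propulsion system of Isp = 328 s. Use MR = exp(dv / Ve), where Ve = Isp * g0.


Ve = 328 * 9.81 = 3217.68 m/s
MR = exp(7209 / 3217.68) = 9.397

9.397


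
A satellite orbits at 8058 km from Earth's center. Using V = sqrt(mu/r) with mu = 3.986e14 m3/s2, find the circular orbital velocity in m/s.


V = sqrt(3.986e14 / 8058000) = 7033 m/s

7033 m/s


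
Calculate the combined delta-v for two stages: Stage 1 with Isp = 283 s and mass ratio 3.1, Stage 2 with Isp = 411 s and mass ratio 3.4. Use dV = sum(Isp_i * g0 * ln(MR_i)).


dV1 = 283 * 9.81 * ln(3.1) = 3141.0 m/s
dV2 = 411 * 9.81 * ln(3.4) = 4934.2 m/s
Total dV = 3141.0 + 4934.2 = 8075.2 m/s ~ 8075 m/s

8075 m/s


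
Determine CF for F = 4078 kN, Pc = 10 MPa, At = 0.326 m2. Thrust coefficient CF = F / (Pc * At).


CF = 4078000 / (10e6 * 0.326) = 1.25

1.25


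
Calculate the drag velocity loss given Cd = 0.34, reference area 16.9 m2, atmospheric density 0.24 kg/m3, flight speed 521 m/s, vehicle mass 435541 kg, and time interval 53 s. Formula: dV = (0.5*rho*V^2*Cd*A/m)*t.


D = 0.5 * 0.24 * 521^2 * 0.34 * 16.9 = 187164.0 N
a = 187164.0 / 435541 = 0.4297 m/s2
dV = 0.4297 * 53 = 22.8 m/s

22.8 m/s


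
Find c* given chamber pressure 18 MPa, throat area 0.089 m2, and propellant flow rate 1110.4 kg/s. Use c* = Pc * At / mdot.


c* = 18e6 * 0.089 / 1110.4 = 1443 m/s

1443 m/s


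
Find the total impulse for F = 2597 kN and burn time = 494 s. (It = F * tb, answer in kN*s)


It = 2597 * 494 = 1282918 kN*s

1282918 kN*s


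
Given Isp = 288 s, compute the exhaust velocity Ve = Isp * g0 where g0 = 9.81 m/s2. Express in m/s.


Ve = Isp * g0 = 288 * 9.81 = 2825.3 m/s

2825.3 m/s


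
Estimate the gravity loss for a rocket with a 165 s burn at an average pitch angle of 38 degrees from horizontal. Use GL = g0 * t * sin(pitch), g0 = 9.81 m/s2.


GL = 9.81 * 165 * sin(38 deg) = 997 m/s

997 m/s


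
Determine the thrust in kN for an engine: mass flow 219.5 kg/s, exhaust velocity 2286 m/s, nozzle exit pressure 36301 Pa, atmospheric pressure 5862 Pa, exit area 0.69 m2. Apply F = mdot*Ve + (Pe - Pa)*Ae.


F = 219.5 * 2286 + (36301 - 5862) * 0.69 = 522780.0 N = 522.8 kN

522.8 kN


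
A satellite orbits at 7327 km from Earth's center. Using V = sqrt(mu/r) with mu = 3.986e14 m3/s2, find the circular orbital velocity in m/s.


V = sqrt(3.986e14 / 7327000) = 7376 m/s

7376 m/s


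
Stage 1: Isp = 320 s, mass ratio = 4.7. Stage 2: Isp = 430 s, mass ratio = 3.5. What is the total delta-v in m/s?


dV1 = 320 * 9.81 * ln(4.7) = 4858.1 m/s
dV2 = 430 * 9.81 * ln(3.5) = 5284.5 m/s
Total dV = 4858.1 + 5284.5 = 10142.6 m/s ~ 10143 m/s

10143 m/s


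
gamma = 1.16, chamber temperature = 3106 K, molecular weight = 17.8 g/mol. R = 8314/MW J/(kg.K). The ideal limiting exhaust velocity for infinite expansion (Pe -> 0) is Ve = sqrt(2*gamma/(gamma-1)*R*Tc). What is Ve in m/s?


R = 8314 / 17.8 = 467.08 J/(kg.K)
Ve = sqrt(2 * 1.16 / (1.16 - 1) * 467.08 * 3106) = 4586 m/s

4586 m/s


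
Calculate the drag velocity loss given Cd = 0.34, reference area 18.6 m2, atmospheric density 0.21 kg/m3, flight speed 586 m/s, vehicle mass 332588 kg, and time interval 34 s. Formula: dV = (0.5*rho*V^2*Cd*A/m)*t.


D = 0.5 * 0.21 * 586^2 * 0.34 * 18.6 = 228021.81 N
a = 228021.81 / 332588 = 0.6856 m/s2
dV = 0.6856 * 34 = 23.3 m/s

23.3 m/s


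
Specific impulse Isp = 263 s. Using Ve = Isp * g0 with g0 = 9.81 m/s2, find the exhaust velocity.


Ve = Isp * g0 = 263 * 9.81 = 2580.0 m/s

2580.0 m/s


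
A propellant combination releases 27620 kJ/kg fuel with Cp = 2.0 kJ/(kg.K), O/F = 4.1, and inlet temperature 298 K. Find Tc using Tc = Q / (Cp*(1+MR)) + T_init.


Tc = 27620 / (2.0 * (1 + 4.1)) + 298 = 3006 K

3006 K


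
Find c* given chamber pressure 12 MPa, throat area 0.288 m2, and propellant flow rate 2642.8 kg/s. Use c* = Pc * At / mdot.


c* = 12e6 * 0.288 / 2642.8 = 1308 m/s

1308 m/s


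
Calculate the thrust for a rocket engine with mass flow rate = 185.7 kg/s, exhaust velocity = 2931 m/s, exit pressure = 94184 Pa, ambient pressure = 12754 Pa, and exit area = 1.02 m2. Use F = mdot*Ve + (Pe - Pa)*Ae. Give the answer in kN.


F = 185.7 * 2931 + (94184 - 12754) * 1.02 = 627345.0 N = 627.3 kN

627.3 kN


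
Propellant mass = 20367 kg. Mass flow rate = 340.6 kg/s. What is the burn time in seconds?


tb = 20367 / 340.6 = 59.8 s

59.8 s


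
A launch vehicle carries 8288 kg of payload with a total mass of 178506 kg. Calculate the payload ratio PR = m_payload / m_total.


PR = 8288 / 178506 = 0.0464

0.0464


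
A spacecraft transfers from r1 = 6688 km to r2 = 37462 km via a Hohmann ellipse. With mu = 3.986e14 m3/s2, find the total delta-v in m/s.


V1 = sqrt(mu/r1) = 7720.06 m/s
dV1 = V1*(sqrt(2*r2/(r1+r2)) - 1) = 2336.88 m/s
V2 = sqrt(mu/r2) = 3261.92 m/s
dV2 = V2*(1 - sqrt(2*r1/(r1+r2))) = 1466.48 m/s
Total dV = 3803 m/s

3803 m/s


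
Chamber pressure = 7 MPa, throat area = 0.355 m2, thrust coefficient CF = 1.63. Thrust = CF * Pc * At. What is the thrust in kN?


F = 1.63 * 7e6 * 0.355 = 4.0506e+06 N = 4050.6 kN

4050.6 kN


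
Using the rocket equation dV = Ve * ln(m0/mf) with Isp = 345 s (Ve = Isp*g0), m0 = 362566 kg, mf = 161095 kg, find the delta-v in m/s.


Ve = 345 * 9.81 = 3384.45 m/s
dV = 3384.45 * ln(362566/161095) = 2746 m/s

2746 m/s


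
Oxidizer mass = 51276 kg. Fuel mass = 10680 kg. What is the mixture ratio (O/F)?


MR = 51276 / 10680 = 4.8

4.8


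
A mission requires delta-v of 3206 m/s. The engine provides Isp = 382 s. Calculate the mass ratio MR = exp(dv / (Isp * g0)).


Ve = 382 * 9.81 = 3747.42 m/s
MR = exp(3206 / 3747.42) = 2.353

2.353


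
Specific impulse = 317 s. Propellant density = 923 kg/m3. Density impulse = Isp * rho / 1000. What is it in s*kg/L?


rho*Isp = 317 * 923 / 1000 = 293 s*kg/L

293 s*kg/L


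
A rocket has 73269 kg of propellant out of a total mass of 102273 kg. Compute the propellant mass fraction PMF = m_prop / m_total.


PMF = 73269 / 102273 = 0.716

0.716


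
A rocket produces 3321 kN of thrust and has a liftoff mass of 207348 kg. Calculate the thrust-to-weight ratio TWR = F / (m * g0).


TWR = 3321000 / (207348 * 9.81) = 1.63

1.63


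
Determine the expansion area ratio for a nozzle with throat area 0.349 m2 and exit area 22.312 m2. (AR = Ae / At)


AR = 22.312 / 0.349 = 63.9

63.9


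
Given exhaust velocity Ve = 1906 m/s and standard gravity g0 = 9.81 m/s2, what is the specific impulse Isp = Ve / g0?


Isp = Ve / g0 = 1906 / 9.81 = 194.3 s

194.3 s


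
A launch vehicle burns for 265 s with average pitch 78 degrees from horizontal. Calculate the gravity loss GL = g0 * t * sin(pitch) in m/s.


GL = 9.81 * 265 * sin(78 deg) = 2543 m/s

2543 m/s


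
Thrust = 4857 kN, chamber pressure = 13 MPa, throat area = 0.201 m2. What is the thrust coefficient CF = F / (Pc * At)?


CF = 4857000 / (13e6 * 0.201) = 1.86

1.86


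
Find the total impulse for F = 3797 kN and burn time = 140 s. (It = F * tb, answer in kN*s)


It = 3797 * 140 = 531580 kN*s

531580 kN*s


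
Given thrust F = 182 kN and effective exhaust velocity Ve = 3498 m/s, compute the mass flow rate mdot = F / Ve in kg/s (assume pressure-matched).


mdot = F / Ve = 182000 / 3498 = 52.0 kg/s

52.0 kg/s


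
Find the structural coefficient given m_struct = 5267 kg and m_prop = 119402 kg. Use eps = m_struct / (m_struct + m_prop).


eps = 5267 / (5267 + 119402) = 0.0422

0.0422


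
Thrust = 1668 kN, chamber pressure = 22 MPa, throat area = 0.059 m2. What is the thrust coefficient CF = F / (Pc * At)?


CF = 1668000 / (22e6 * 0.059) = 1.29

1.29


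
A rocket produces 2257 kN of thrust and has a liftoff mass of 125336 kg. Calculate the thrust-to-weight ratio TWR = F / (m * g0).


TWR = 2257000 / (125336 * 9.81) = 1.84

1.84


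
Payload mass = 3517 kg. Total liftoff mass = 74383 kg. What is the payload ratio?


PR = 3517 / 74383 = 0.0473

0.0473


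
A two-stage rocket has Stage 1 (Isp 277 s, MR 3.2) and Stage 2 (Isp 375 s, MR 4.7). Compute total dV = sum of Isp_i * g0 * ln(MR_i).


dV1 = 277 * 9.81 * ln(3.2) = 3160.7 m/s
dV2 = 375 * 9.81 * ln(4.7) = 5693.1 m/s
Total dV = 3160.7 + 5693.1 = 8853.8 m/s ~ 8854 m/s

8854 m/s


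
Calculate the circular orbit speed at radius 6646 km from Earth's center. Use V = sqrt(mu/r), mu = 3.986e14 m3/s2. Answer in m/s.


V = sqrt(3.986e14 / 6646000) = 7744 m/s

7744 m/s


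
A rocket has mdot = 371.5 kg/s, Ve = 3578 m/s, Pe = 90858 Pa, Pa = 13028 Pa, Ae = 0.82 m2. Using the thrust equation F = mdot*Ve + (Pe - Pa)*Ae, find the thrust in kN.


F = 371.5 * 3578 + (90858 - 13028) * 0.82 = 1.3930e+06 N = 1393.0 kN

1393.0 kN


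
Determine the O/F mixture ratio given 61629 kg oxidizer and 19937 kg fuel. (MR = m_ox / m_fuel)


MR = 61629 / 19937 = 3.09

3.09


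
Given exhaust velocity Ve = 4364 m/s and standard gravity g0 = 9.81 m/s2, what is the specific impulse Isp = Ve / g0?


Isp = Ve / g0 = 4364 / 9.81 = 444.9 s

444.9 s


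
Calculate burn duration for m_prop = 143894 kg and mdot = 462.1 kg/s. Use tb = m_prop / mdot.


tb = 143894 / 462.1 = 311.4 s

311.4 s


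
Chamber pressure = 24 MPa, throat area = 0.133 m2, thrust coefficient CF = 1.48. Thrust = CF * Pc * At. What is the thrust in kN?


F = 1.48 * 24e6 * 0.133 = 4.7242e+06 N = 4724.2 kN

4724.2 kN


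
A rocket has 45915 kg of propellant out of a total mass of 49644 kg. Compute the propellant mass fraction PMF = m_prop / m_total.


PMF = 45915 / 49644 = 0.925

0.925


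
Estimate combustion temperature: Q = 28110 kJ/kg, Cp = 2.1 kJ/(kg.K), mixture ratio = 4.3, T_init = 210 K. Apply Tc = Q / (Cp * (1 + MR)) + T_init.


Tc = 28110 / (2.1 * (1 + 4.3)) + 210 = 2736 K

2736 K


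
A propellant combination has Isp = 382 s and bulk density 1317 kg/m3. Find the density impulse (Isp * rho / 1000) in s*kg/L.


rho*Isp = 382 * 1317 / 1000 = 503 s*kg/L

503 s*kg/L


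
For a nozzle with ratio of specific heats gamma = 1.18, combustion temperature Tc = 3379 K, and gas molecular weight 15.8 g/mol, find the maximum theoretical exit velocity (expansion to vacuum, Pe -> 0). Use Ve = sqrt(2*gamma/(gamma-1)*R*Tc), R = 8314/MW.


R = 8314 / 15.8 = 526.2 J/(kg.K)
Ve = sqrt(2 * 1.18 / (1.18 - 1) * 526.2 * 3379) = 4828 m/s

4828 m/s


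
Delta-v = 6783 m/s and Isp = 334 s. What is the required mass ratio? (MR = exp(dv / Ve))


Ve = 334 * 9.81 = 3276.54 m/s
MR = exp(6783 / 3276.54) = 7.926

7.926


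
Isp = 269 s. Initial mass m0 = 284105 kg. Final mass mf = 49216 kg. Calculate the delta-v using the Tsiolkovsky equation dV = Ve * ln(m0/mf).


Ve = 269 * 9.81 = 2638.89 m/s
dV = 2638.89 * ln(284105/49216) = 4626 m/s

4626 m/s


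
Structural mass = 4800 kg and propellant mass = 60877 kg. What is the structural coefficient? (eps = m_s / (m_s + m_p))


eps = 4800 / (4800 + 60877) = 0.0731

0.0731


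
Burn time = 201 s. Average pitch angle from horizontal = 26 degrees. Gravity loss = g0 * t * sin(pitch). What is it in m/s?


GL = 9.81 * 201 * sin(26 deg) = 864 m/s

864 m/s


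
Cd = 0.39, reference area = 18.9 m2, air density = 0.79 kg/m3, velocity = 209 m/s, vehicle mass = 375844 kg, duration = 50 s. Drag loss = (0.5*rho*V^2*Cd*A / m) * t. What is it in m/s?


D = 0.5 * 0.79 * 209^2 * 0.39 * 18.9 = 127179.2 N
a = 127179.2 / 375844 = 0.3384 m/s2
dV = 0.3384 * 50 = 16.9 m/s

16.9 m/s


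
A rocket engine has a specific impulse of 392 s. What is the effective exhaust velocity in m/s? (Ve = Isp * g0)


Ve = Isp * g0 = 392 * 9.81 = 3845.5 m/s

3845.5 m/s


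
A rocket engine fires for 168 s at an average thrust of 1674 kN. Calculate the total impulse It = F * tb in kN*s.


It = 1674 * 168 = 281232 kN*s

281232 kN*s


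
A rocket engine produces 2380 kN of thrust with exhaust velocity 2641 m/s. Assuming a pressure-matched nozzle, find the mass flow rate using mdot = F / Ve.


mdot = F / Ve = 2380000 / 2641 = 901.2 kg/s

901.2 kg/s


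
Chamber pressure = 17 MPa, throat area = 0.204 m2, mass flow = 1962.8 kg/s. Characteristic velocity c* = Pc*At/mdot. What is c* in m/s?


c* = 17e6 * 0.204 / 1962.8 = 1767 m/s

1767 m/s


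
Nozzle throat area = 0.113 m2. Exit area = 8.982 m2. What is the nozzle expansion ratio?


AR = 8.982 / 0.113 = 79.5

79.5


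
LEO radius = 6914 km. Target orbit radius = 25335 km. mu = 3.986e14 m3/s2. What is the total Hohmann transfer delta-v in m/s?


V1 = sqrt(mu/r1) = 7592.83 m/s
dV1 = V1*(sqrt(2*r2/(r1+r2)) - 1) = 1924.63 m/s
V2 = sqrt(mu/r2) = 3966.51 m/s
dV2 = V2*(1 - sqrt(2*r1/(r1+r2))) = 1369.16 m/s
Total dV = 3294 m/s

3294 m/s


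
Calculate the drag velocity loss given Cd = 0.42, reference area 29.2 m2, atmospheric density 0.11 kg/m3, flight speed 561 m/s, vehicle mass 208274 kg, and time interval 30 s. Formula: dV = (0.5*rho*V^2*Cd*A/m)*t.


D = 0.5 * 0.11 * 561^2 * 0.42 * 29.2 = 212285.61 N
a = 212285.61 / 208274 = 1.0193 m/s2
dV = 1.0193 * 30 = 30.6 m/s

30.6 m/s


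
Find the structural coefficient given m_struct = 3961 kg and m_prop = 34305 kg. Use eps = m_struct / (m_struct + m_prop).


eps = 3961 / (3961 + 34305) = 0.1035

0.1035


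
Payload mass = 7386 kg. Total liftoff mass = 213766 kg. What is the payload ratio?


PR = 7386 / 213766 = 0.0346

0.0346


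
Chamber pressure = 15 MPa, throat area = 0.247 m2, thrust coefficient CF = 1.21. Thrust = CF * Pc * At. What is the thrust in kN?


F = 1.21 * 15e6 * 0.247 = 4.4830e+06 N = 4483.1 kN

4483.1 kN


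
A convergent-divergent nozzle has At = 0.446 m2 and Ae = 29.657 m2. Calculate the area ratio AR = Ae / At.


AR = 29.657 / 0.446 = 66.5

66.5


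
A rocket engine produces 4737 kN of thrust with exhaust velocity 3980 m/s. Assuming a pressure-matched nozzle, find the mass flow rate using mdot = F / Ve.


mdot = F / Ve = 4737000 / 3980 = 1190.2 kg/s

1190.2 kg/s


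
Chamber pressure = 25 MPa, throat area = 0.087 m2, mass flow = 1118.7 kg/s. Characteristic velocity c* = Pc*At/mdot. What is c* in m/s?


c* = 25e6 * 0.087 / 1118.7 = 1944 m/s

1944 m/s


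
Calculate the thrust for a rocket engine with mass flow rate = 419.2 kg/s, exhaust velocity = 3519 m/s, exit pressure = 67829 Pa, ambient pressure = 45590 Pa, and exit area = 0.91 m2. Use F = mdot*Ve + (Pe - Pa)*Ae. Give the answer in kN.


F = 419.2 * 3519 + (67829 - 45590) * 0.91 = 1.4954e+06 N = 1495.4 kN

1495.4 kN


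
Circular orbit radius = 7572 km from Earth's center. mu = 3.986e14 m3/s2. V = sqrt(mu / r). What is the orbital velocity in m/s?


V = sqrt(3.986e14 / 7572000) = 7255 m/s

7255 m/s


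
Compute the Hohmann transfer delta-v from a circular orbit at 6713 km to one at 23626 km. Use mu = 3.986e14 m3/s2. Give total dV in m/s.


V1 = sqrt(mu/r1) = 7705.67 m/s
dV1 = V1*(sqrt(2*r2/(r1+r2)) - 1) = 1910.89 m/s
V2 = sqrt(mu/r2) = 4107.46 m/s
dV2 = V2*(1 - sqrt(2*r1/(r1+r2))) = 1375.05 m/s
Total dV = 3286 m/s

3286 m/s


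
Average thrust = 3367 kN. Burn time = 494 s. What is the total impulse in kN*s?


It = 3367 * 494 = 1663298 kN*s

1663298 kN*s


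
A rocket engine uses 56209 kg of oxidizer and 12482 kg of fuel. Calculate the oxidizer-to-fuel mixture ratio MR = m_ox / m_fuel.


MR = 56209 / 12482 = 4.5

4.5


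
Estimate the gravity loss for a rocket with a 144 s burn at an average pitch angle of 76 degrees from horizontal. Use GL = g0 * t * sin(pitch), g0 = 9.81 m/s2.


GL = 9.81 * 144 * sin(76 deg) = 1371 m/s

1371 m/s


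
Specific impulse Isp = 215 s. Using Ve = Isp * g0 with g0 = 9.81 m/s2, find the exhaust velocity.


Ve = Isp * g0 = 215 * 9.81 = 2109.2 m/s

2109.2 m/s


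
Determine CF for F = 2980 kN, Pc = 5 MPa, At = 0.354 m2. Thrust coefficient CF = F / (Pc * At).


CF = 2980000 / (5e6 * 0.354) = 1.68

1.68


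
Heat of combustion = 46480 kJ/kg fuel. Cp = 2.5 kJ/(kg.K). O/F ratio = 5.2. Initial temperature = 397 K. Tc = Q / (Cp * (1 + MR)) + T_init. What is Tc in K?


Tc = 46480 / (2.5 * (1 + 5.2)) + 397 = 3396 K

3396 K


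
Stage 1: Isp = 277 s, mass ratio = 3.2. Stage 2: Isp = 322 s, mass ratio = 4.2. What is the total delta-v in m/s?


dV1 = 277 * 9.81 * ln(3.2) = 3160.7 m/s
dV2 = 322 * 9.81 * ln(4.2) = 4533.2 m/s
Total dV = 3160.7 + 4533.2 = 7693.9 m/s ~ 7694 m/s

7694 m/s


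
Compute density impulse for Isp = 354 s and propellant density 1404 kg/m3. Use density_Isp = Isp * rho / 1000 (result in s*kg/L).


rho*Isp = 354 * 1404 / 1000 = 497 s*kg/L

497 s*kg/L


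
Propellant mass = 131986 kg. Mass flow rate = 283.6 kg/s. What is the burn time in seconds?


tb = 131986 / 283.6 = 465.4 s

465.4 s


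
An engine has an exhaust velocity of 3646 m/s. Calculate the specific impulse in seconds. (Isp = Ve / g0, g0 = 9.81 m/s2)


Isp = Ve / g0 = 3646 / 9.81 = 371.7 s

371.7 s


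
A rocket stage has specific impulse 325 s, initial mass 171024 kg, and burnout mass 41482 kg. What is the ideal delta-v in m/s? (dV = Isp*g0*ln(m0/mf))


Ve = 325 * 9.81 = 3188.25 m/s
dV = 3188.25 * ln(171024/41482) = 4516 m/s

4516 m/s


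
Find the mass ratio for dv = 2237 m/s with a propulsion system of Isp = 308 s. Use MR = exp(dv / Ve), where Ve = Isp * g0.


Ve = 308 * 9.81 = 3021.48 m/s
MR = exp(2237 / 3021.48) = 2.097

2.097


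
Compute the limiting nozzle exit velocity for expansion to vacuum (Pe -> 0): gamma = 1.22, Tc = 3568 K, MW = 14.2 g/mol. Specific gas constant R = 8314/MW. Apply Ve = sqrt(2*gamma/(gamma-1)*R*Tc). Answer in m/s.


R = 8314 / 14.2 = 585.49 J/(kg.K)
Ve = sqrt(2 * 1.22 / (1.22 - 1) * 585.49 * 3568) = 4813 m/s

4813 m/s


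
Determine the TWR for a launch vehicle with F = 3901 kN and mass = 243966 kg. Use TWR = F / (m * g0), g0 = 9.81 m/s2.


TWR = 3901000 / (243966 * 9.81) = 1.63

1.63


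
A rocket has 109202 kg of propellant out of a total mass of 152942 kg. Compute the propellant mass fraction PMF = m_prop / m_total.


PMF = 109202 / 152942 = 0.714

0.714


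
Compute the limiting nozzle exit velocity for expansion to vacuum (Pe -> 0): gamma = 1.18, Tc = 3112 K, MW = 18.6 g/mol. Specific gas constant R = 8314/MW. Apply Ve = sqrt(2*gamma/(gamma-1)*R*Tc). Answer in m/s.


R = 8314 / 18.6 = 446.99 J/(kg.K)
Ve = sqrt(2 * 1.18 / (1.18 - 1) * 446.99 * 3112) = 4271 m/s

4271 m/s


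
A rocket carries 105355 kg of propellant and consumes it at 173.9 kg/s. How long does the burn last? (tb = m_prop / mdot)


tb = 105355 / 173.9 = 605.8 s

605.8 s


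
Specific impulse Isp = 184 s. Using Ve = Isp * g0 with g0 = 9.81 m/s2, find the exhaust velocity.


Ve = Isp * g0 = 184 * 9.81 = 1805.0 m/s

1805.0 m/s


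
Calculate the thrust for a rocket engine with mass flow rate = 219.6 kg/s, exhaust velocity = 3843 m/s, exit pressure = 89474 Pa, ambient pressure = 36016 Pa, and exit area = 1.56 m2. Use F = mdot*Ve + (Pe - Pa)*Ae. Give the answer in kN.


F = 219.6 * 3843 + (89474 - 36016) * 1.56 = 927317.0 N = 927.3 kN

927.3 kN


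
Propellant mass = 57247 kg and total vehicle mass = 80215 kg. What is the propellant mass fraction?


PMF = 57247 / 80215 = 0.714

0.714


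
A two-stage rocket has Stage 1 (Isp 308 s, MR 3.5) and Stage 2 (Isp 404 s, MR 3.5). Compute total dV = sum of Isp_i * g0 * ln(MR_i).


dV1 = 308 * 9.81 * ln(3.5) = 3785.2 m/s
dV2 = 404 * 9.81 * ln(3.5) = 4965.0 m/s
Total dV = 3785.2 + 4965.0 = 8750.2 m/s ~ 8750 m/s

8750 m/s


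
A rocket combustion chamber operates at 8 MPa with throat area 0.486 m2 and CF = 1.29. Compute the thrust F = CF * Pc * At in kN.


F = 1.29 * 8e6 * 0.486 = 5.0155e+06 N = 5015.5 kN

5015.5 kN


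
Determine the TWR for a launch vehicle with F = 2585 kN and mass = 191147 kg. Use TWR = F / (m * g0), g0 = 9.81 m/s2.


TWR = 2585000 / (191147 * 9.81) = 1.38

1.38


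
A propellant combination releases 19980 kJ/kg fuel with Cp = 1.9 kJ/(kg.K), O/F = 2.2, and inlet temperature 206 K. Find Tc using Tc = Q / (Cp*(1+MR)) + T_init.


Tc = 19980 / (1.9 * (1 + 2.2)) + 206 = 3492 K

3492 K


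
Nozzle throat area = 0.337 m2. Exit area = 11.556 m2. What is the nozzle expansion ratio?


AR = 11.556 / 0.337 = 34.3

34.3


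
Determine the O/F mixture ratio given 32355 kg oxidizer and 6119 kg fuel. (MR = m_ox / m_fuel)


MR = 32355 / 6119 = 5.29

5.29


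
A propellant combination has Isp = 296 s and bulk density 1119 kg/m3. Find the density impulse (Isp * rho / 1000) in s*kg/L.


rho*Isp = 296 * 1119 / 1000 = 331 s*kg/L

331 s*kg/L


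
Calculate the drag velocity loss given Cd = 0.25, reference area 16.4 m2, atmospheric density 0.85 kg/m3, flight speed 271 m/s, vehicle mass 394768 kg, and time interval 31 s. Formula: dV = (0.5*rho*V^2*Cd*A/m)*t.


D = 0.5 * 0.85 * 271^2 * 0.25 * 16.4 = 127970.94 N
a = 127970.94 / 394768 = 0.3242 m/s2
dV = 0.3242 * 31 = 10.0 m/s

10.0 m/s


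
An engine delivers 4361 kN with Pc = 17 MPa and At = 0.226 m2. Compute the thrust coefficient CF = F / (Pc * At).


CF = 4361000 / (17e6 * 0.226) = 1.14

1.14


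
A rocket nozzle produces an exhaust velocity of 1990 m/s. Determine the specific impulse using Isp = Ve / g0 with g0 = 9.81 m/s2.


Isp = Ve / g0 = 1990 / 9.81 = 202.9 s

202.9 s


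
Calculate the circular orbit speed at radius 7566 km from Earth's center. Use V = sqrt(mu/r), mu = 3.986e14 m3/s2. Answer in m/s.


V = sqrt(3.986e14 / 7566000) = 7258 m/s

7258 m/s


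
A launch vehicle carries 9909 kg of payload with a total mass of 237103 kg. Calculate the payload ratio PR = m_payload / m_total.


PR = 9909 / 237103 = 0.0418

0.0418


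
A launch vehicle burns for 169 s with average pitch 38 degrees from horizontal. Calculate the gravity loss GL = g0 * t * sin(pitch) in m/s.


GL = 9.81 * 169 * sin(38 deg) = 1021 m/s

1021 m/s


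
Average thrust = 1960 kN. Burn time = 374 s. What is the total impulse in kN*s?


It = 1960 * 374 = 733040 kN*s

733040 kN*s


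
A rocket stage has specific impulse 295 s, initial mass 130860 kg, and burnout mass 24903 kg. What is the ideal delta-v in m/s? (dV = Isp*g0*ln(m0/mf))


Ve = 295 * 9.81 = 2893.95 m/s
dV = 2893.95 * ln(130860/24903) = 4801 m/s

4801 m/s


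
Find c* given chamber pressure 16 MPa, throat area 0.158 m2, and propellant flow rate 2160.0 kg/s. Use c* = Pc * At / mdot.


c* = 16e6 * 0.158 / 2160.0 = 1170 m/s

1170 m/s


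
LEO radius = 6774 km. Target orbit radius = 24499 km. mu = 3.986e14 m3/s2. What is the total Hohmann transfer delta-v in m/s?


V1 = sqrt(mu/r1) = 7670.9 m/s
dV1 = V1*(sqrt(2*r2/(r1+r2)) - 1) = 1930.86 m/s
V2 = sqrt(mu/r2) = 4033.62 m/s
dV2 = V2*(1 - sqrt(2*r1/(r1+r2))) = 1378.72 m/s
Total dV = 3310 m/s

3310 m/s


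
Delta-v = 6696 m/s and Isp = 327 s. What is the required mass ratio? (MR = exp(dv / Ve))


Ve = 327 * 9.81 = 3207.87 m/s
MR = exp(6696 / 3207.87) = 8.064

8.064


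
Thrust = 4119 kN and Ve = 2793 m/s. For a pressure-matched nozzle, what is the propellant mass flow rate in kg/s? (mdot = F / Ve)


mdot = F / Ve = 4119000 / 2793 = 1474.8 kg/s

1474.8 kg/s


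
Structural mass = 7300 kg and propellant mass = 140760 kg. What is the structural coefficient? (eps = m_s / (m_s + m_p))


eps = 7300 / (7300 + 140760) = 0.0493

0.0493


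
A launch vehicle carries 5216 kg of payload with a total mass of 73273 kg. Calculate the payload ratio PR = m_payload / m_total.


PR = 5216 / 73273 = 0.0712

0.0712


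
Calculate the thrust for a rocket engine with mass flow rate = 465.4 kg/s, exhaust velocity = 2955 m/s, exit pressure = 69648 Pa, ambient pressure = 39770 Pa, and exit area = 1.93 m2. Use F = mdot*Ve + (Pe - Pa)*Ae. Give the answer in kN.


F = 465.4 * 2955 + (69648 - 39770) * 1.93 = 1.4329e+06 N = 1432.9 kN

1432.9 kN


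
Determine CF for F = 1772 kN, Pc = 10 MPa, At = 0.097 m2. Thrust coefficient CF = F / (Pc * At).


CF = 1772000 / (10e6 * 0.097) = 1.83

1.83


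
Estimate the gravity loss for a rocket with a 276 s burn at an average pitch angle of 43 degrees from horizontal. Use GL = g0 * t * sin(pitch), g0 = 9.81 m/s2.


GL = 9.81 * 276 * sin(43 deg) = 1847 m/s

1847 m/s


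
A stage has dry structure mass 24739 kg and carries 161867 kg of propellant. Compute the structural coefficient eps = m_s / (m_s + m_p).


eps = 24739 / (24739 + 161867) = 0.1326

0.1326


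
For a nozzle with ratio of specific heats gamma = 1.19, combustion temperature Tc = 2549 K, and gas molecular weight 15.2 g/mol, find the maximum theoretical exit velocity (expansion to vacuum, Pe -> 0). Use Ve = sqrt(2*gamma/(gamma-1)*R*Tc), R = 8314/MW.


R = 8314 / 15.2 = 546.97 J/(kg.K)
Ve = sqrt(2 * 1.19 / (1.19 - 1) * 546.97 * 2549) = 4179 m/s

4179 m/s


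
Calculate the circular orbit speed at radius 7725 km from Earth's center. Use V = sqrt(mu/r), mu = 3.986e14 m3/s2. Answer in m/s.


V = sqrt(3.986e14 / 7725000) = 7183 m/s

7183 m/s


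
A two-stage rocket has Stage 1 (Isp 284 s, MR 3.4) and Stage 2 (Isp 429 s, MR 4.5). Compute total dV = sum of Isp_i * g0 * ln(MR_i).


dV1 = 284 * 9.81 * ln(3.4) = 3409.5 m/s
dV2 = 429 * 9.81 * ln(4.5) = 6329.9 m/s
Total dV = 3409.5 + 6329.9 = 9739.4 m/s ~ 9739 m/s

9739 m/s


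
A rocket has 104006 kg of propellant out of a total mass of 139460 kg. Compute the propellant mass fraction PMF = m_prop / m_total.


PMF = 104006 / 139460 = 0.746

0.746


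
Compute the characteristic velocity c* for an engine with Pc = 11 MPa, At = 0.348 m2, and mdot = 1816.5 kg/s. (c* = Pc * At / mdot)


c* = 11e6 * 0.348 / 1816.5 = 2107 m/s

2107 m/s


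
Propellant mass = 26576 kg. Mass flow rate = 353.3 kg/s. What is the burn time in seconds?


tb = 26576 / 353.3 = 75.2 s

75.2 s


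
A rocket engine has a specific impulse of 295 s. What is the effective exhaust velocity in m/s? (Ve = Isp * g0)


Ve = Isp * g0 = 295 * 9.81 = 2894.0 m/s

2894.0 m/s


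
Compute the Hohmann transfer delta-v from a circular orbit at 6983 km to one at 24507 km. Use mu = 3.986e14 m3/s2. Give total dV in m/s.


V1 = sqrt(mu/r1) = 7555.23 m/s
dV1 = V1*(sqrt(2*r2/(r1+r2)) - 1) = 1870.64 m/s
V2 = sqrt(mu/r2) = 4032.96 m/s
dV2 = V2*(1 - sqrt(2*r1/(r1+r2))) = 1347.16 m/s
Total dV = 3218 m/s

3218 m/s


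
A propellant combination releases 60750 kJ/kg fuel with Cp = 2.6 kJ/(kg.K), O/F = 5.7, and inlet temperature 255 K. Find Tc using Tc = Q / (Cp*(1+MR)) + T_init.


Tc = 60750 / (2.6 * (1 + 5.7)) + 255 = 3742 K

3742 K


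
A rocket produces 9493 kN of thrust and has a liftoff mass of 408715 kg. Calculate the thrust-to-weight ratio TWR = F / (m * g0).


TWR = 9493000 / (408715 * 9.81) = 2.37

2.37


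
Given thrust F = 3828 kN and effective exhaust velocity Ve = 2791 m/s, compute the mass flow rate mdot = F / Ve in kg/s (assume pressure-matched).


mdot = F / Ve = 3828000 / 2791 = 1371.6 kg/s

1371.6 kg/s


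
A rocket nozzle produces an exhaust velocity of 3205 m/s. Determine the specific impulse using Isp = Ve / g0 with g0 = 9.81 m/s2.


Isp = Ve / g0 = 3205 / 9.81 = 326.7 s

326.7 s


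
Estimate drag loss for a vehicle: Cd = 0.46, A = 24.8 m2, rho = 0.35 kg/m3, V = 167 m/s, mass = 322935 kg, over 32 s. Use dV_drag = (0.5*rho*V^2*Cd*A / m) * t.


D = 0.5 * 0.35 * 167^2 * 0.46 * 24.8 = 55677.6 N
a = 55677.6 / 322935 = 0.1724 m/s2
dV = 0.1724 * 32 = 5.5 m/s

5.5 m/s


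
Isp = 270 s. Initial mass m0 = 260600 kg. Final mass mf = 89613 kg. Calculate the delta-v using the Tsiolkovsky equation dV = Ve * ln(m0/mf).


Ve = 270 * 9.81 = 2648.7 m/s
dV = 2648.7 * ln(260600/89613) = 2827 m/s

2827 m/s


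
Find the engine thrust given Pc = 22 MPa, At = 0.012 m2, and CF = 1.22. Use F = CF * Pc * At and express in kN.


F = 1.22 * 22e6 * 0.012 = 322080.0 N = 322.1 kN

322.1 kN


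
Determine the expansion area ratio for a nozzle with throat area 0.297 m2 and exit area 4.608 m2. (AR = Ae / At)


AR = 4.608 / 0.297 = 15.5

15.5


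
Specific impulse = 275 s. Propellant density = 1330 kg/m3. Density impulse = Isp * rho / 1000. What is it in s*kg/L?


rho*Isp = 275 * 1330 / 1000 = 366 s*kg/L

366 s*kg/L


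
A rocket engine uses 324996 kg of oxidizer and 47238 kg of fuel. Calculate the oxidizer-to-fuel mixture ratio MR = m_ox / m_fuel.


MR = 324996 / 47238 = 6.88

6.88


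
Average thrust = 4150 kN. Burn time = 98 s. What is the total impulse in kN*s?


It = 4150 * 98 = 406700 kN*s

406700 kN*s


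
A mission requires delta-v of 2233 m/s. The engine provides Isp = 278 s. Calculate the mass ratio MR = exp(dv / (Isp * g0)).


Ve = 278 * 9.81 = 2727.18 m/s
MR = exp(2233 / 2727.18) = 2.268

2.268


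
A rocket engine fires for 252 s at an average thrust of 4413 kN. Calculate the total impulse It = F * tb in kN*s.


It = 4413 * 252 = 1112076 kN*s

1112076 kN*s


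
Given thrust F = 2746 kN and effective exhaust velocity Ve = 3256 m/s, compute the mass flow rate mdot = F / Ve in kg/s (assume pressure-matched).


mdot = F / Ve = 2746000 / 3256 = 843.4 kg/s

843.4 kg/s


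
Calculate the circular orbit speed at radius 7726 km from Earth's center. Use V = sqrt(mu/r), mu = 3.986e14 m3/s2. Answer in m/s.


V = sqrt(3.986e14 / 7726000) = 7183 m/s

7183 m/s


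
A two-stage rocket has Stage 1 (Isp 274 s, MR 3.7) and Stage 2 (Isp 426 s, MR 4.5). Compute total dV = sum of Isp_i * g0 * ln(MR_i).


dV1 = 274 * 9.81 * ln(3.7) = 3516.7 m/s
dV2 = 426 * 9.81 * ln(4.5) = 6285.6 m/s
Total dV = 3516.7 + 6285.6 = 9802.3 m/s ~ 9802 m/s

9802 m/s


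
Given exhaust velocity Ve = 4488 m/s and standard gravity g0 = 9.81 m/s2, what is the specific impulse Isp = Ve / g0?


Isp = Ve / g0 = 4488 / 9.81 = 457.5 s

457.5 s


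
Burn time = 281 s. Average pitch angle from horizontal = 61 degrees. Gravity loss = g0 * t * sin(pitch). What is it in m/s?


GL = 9.81 * 281 * sin(61 deg) = 2411 m/s

2411 m/s


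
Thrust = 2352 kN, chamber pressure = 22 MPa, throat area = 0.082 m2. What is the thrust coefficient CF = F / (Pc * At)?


CF = 2352000 / (22e6 * 0.082) = 1.3

1.3


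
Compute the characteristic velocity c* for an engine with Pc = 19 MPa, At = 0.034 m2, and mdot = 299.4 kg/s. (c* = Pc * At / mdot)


c* = 19e6 * 0.034 / 299.4 = 2158 m/s

2158 m/s


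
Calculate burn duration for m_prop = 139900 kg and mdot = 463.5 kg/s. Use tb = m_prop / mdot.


tb = 139900 / 463.5 = 301.8 s

301.8 s


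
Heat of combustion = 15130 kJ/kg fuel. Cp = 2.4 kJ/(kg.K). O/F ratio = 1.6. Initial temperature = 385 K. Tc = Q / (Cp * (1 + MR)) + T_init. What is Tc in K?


Tc = 15130 / (2.4 * (1 + 1.6)) + 385 = 2810 K

2810 K


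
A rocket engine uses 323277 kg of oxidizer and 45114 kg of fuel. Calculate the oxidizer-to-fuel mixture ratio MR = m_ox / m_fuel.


MR = 323277 / 45114 = 7.17

7.17


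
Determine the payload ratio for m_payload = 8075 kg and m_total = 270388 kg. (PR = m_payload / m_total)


PR = 8075 / 270388 = 0.0299

0.0299


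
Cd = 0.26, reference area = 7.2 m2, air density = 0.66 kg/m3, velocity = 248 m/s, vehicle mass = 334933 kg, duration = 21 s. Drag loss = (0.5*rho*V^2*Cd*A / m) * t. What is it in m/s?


D = 0.5 * 0.66 * 248^2 * 0.26 * 7.2 = 37994.71 N
a = 37994.71 / 334933 = 0.1134 m/s2
dV = 0.1134 * 21 = 2.4 m/s

2.4 m/s


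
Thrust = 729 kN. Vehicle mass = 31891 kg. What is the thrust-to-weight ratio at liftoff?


TWR = 729000 / (31891 * 9.81) = 2.33

2.33


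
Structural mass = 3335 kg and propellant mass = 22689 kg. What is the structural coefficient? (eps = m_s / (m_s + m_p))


eps = 3335 / (3335 + 22689) = 0.1282

0.1282


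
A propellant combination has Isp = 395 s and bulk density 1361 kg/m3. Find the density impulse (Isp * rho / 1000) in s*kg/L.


rho*Isp = 395 * 1361 / 1000 = 538 s*kg/L

538 s*kg/L


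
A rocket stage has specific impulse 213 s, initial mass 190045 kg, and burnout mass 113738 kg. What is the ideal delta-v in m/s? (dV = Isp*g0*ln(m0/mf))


Ve = 213 * 9.81 = 2089.53 m/s
dV = 2089.53 * ln(190045/113738) = 1073 m/s

1073 m/s


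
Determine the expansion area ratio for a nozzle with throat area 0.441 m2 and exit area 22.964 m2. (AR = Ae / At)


AR = 22.964 / 0.441 = 52.1

52.1


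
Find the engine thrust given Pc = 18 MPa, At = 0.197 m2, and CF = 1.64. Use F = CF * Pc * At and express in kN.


F = 1.64 * 18e6 * 0.197 = 5.8154e+06 N = 5815.4 kN

5815.4 kN


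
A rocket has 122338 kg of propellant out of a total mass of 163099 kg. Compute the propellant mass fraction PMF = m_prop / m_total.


PMF = 122338 / 163099 = 0.75

0.75


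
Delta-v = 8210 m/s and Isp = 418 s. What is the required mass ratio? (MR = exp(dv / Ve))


Ve = 418 * 9.81 = 4100.58 m/s
MR = exp(8210 / 4100.58) = 7.405

7.405


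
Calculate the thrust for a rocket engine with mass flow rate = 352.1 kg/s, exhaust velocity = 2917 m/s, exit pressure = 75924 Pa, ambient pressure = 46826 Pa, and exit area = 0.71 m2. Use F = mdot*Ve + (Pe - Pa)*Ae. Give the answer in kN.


F = 352.1 * 2917 + (75924 - 46826) * 0.71 = 1.0477e+06 N = 1047.7 kN

1047.7 kN


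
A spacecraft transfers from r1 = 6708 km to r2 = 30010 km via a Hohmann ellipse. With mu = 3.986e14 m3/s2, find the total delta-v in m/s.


V1 = sqrt(mu/r1) = 7708.54 m/s
dV1 = V1*(sqrt(2*r2/(r1+r2)) - 1) = 2147.0 m/s
V2 = sqrt(mu/r2) = 3644.48 m/s
dV2 = V2*(1 - sqrt(2*r1/(r1+r2))) = 1441.52 m/s
Total dV = 3589 m/s

3589 m/s


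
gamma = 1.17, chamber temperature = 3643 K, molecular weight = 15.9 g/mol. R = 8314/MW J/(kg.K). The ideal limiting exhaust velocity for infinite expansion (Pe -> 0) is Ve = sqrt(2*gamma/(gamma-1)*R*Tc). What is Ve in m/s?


R = 8314 / 15.9 = 522.89 J/(kg.K)
Ve = sqrt(2 * 1.17 / (1.17 - 1) * 522.89 * 3643) = 5121 m/s

5121 m/s


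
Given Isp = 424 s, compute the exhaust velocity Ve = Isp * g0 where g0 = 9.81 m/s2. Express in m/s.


Ve = Isp * g0 = 424 * 9.81 = 4159.4 m/s

4159.4 m/s


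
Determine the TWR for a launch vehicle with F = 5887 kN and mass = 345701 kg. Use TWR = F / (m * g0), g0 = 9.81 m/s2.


TWR = 5887000 / (345701 * 9.81) = 1.74

1.74


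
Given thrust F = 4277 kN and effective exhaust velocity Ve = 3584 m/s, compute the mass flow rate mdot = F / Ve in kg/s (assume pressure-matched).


mdot = F / Ve = 4277000 / 3584 = 1193.4 kg/s

1193.4 kg/s


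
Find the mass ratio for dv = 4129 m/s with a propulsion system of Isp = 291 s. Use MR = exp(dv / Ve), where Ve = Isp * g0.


Ve = 291 * 9.81 = 2854.71 m/s
MR = exp(4129 / 2854.71) = 4.248

4.248


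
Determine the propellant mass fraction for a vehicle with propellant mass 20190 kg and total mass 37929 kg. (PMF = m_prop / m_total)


PMF = 20190 / 37929 = 0.532

0.532


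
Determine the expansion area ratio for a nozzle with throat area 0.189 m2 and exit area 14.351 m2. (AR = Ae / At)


AR = 14.351 / 0.189 = 75.9

75.9


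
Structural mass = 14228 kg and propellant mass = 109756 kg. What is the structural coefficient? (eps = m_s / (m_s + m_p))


eps = 14228 / (14228 + 109756) = 0.1148

0.1148


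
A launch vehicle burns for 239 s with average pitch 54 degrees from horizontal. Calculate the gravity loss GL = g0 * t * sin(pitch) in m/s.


GL = 9.81 * 239 * sin(54 deg) = 1897 m/s

1897 m/s


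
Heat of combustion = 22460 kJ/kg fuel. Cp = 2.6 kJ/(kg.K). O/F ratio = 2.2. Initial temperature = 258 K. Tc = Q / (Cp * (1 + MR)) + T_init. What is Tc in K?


Tc = 22460 / (2.6 * (1 + 2.2)) + 258 = 2958 K

2958 K


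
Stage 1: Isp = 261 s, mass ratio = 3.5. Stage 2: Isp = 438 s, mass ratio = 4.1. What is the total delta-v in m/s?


dV1 = 261 * 9.81 * ln(3.5) = 3207.6 m/s
dV2 = 438 * 9.81 * ln(4.1) = 6062.7 m/s
Total dV = 3207.6 + 6062.7 = 9270.3 m/s ~ 9270 m/s

9270 m/s


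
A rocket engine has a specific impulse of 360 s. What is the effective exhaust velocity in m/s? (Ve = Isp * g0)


Ve = Isp * g0 = 360 * 9.81 = 3531.6 m/s

3531.6 m/s


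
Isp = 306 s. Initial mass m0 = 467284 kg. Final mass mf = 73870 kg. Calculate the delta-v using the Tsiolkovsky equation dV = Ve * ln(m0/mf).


Ve = 306 * 9.81 = 3001.86 m/s
dV = 3001.86 * ln(467284/73870) = 5537 m/s

5537 m/s


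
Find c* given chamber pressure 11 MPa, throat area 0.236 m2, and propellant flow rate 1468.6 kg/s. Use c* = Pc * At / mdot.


c* = 11e6 * 0.236 / 1468.6 = 1768 m/s

1768 m/s


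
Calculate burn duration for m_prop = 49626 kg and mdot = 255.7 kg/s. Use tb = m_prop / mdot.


tb = 49626 / 255.7 = 194.1 s

194.1 s


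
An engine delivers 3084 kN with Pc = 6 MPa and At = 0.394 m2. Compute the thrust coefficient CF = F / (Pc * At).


CF = 3084000 / (6e6 * 0.394) = 1.3

1.3


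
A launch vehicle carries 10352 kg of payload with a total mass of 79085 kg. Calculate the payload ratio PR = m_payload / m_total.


PR = 10352 / 79085 = 0.1309

0.1309


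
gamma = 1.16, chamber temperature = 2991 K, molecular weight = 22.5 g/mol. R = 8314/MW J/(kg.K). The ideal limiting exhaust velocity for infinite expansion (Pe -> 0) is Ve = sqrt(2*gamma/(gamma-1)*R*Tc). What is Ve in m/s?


R = 8314 / 22.5 = 369.51 J/(kg.K)
Ve = sqrt(2 * 1.16 / (1.16 - 1) * 369.51 * 2991) = 4003 m/s

4003 m/s


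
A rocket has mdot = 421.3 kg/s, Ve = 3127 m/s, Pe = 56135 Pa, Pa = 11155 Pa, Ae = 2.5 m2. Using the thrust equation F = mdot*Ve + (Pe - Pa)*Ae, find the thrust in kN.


F = 421.3 * 3127 + (56135 - 11155) * 2.5 = 1.4299e+06 N = 1429.9 kN

1429.9 kN


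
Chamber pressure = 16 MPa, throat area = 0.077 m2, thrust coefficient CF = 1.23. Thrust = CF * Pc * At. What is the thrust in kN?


F = 1.23 * 16e6 * 0.077 = 1.5154e+06 N = 1515.4 kN

1515.4 kN
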